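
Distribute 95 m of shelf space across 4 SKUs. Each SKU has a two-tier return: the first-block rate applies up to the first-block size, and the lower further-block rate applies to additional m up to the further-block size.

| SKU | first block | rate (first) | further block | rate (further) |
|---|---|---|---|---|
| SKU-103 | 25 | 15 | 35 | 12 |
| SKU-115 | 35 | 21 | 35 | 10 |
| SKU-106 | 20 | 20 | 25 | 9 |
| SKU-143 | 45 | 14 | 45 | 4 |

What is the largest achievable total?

1720

Order all 8 blocks by rate: SKU-115/T1 21 > SKU-106/T1 20 > SKU-103/T1 15 > SKU-143/T1 14 > SKU-103/T2 12 > SKU-115/T2 10 > SKU-106/T2 9 > SKU-143/T2 4.
SKU-115 T1 at 21: fill all 35 → 60 left.
SKU-106 T1 at 20: fill all 20 → 40 left.
SKU-103 T1 at 15: fill all 25 → 15 left.
SKU-143 T1 at 14: only 15 left, fill 15.
Total = 21×35 + 20×20 + 15×25 + 14×15 = 1720.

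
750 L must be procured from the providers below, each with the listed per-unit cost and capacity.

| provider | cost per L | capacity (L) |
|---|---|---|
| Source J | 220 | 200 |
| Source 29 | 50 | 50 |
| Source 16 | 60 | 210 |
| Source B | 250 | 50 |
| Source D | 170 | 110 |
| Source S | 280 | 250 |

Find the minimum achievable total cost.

126700

Use providers in increasing cost order.
Source 29 at 50: take all 50 L ; 700 still needed.
Take 210 from Source 16 at 60 ; need 490 more.
Take 110 from Source D at 170 ; need 380 more.
Take 200 from Source J at 220 ; need 180 more.
Source B at 250: take all 50 L ; 130 still needed.
Take 130 from Source S at 280 to finish.
Cost = 50×50 + 210×60 + 110×170 + 200×220 + 50×250 + 130×280 = 126700.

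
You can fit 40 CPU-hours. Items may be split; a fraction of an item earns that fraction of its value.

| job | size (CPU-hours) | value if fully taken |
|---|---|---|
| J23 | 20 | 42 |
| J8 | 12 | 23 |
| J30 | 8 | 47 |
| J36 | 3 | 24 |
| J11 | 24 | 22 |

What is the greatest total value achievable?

130.25

Rank by value-to-size ratio: J36 24/3≈8, J30 47/8≈5.88, J23 42/20≈2.1, J8 23/12≈1.92, J11 22/24≈0.917.
Take all of J36 (3 CPU-hours, value 24) — 37 CPU-hours left.
J30: take in full, 8 CPU-hours for value 47 — 29 left.
Take all of J23 (20 CPU-hours, value 42) — 9 CPU-hours left.
9 CPU-hours left: a 9/12 share of J8 gives 23×9/12 = 17.25.
Total value = 130.25.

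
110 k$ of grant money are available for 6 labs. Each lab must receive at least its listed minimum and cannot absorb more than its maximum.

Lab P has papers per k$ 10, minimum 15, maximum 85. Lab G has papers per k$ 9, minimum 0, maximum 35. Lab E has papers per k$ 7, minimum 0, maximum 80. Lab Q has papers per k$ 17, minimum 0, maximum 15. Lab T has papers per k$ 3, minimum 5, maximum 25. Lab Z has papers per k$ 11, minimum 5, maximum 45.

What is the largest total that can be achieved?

Meeting every minimum uses 15+0+0+0+5+5 = 25 k$, leaving 85.
Highest papers per k$ first: Lab Q 17 > Lab Z 11 > Lab P 10 > Lab G 9 > Lab E 7 > Lab T 3.
Give Lab Q 15 more to hit its cap of 15 — 70 left.
Lab Z takes 40 more to reach its cap of 45 — 30 left.
Lab P: +30 (room for 70) → 45. Pool exhausted.
Total = 10×45 + 17×15 + 3×5 + 11×45 = 1215.

1215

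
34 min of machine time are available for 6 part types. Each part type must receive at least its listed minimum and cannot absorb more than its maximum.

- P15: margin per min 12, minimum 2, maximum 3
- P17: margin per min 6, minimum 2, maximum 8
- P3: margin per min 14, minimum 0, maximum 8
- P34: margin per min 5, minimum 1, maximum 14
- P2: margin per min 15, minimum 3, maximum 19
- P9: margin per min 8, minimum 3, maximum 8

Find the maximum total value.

448

Meeting every minimum uses 2+2+0+1+3+3 = 11 min, leaving 23.
Highest margin per min first: P2 15 > P3 14 > P15 12 > P9 8 > P17 6 > P34 5.
Give P2 16 more to hit its cap of 19 → 7 left.
P3 has room for 8 more but only 7 remain, so it gets 7.
Total = 12×2 + 6×2 + 14×7 + 5×1 + 15×19 + 8×3 = 448.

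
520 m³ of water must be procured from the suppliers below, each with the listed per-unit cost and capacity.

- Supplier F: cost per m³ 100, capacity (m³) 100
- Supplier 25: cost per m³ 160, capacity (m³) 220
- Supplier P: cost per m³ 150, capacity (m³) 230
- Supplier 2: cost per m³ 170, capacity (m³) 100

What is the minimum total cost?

Fill from the cheapest supplier first.
Take 100 from Supplier F at 100 — need 420 more.
Take 230 from Supplier P at 150 — need 190 more.
Supplier 25 at 160: take 190 of its 220 — requirement met.
Supplier 2: unused.
Cost = 100×100 + 230×150 + 190×160 = 74900.

74900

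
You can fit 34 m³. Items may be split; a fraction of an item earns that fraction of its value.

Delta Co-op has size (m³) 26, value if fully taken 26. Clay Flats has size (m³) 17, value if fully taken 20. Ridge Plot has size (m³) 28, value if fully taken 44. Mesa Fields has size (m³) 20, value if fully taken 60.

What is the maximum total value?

82

Rank by value-to-size ratio: Mesa Fields 60/20≈3, Ridge Plot 44/28≈1.57, Clay Flats 20/17≈1.18, Delta Co-op 26/26≈1.
Mesa Fields: take in full, 20 m³ for value 60 ; 14 left.
Fill the last 14 m³ with part of Ridge Plot: 14/28 of it earns 22.
Total value = 82.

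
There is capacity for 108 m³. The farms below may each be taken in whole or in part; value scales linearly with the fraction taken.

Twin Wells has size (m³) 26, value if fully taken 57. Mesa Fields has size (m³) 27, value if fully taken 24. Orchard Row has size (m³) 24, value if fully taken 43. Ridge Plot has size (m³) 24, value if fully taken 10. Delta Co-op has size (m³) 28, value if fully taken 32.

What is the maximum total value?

Rank by value-to-size ratio: Twin Wells 57/26≈2.19, Orchard Row 43/24≈1.79, Delta Co-op 32/28≈1.14, Mesa Fields 24/27≈0.889, Ridge Plot 10/24≈0.417.
Take all of Twin Wells (26 m³, value 57) ; 82 m³ left.
All 24 m³ of Orchard Row fit (value 43) ; 58 remain.
All 28 m³ of Delta Co-op fit (value 32) ; 30 remain.
All 27 m³ of Mesa Fields fit (value 24) ; 3 remain.
Fill the last 3 m³ with part of Ridge Plot: 3/24 of it earns 1.25.
Total value = 157.25.

157.25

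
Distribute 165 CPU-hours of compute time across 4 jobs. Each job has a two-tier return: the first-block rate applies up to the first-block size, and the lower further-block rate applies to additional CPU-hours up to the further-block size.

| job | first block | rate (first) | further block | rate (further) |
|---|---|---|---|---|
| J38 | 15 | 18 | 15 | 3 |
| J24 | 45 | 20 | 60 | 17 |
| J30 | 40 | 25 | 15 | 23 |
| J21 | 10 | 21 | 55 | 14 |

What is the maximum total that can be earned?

Order all 8 blocks by rate: J30/T1 25 > J30/T2 23 > J21/T1 21 > J24/T1 20 > J38/T1 18 > J24/T2 17 > J21/T2 14 > J38/T2 3.
J30 T1 at 25: fill all 40 — 125 left.
Fill J30 T2 block (15 at 23) — 110 left.
J21/T1 (21): +10 — 100 left.
J24/T1 (20): +45 — 55 left.
J38/T1 (18): +15 — 40 left.
40 remain; put them into J24 T2 at 17.
Total = 25×40 + 23×15 + 21×10 + 20×45 + 18×15 + 17×40 = 3405.

3405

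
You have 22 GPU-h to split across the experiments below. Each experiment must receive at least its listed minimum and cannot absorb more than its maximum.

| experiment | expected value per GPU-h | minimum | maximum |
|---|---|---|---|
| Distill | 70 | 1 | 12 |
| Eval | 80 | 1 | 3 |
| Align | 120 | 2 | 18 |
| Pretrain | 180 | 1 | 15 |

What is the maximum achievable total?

3450

Meeting every minimum uses 1+1+2+1 = 5 GPU-h, leaving 17.
Highest expected value per GPU-h first: Pretrain 180 > Align 120 > Eval 80 > Distill 70.
Give Pretrain 14 more to hit its cap of 15 ; 3 left.
Align: +3 (room for 16) → 5. Pool exhausted.
Total = 70×1 + 80×1 + 120×5 + 180×15 = 3450.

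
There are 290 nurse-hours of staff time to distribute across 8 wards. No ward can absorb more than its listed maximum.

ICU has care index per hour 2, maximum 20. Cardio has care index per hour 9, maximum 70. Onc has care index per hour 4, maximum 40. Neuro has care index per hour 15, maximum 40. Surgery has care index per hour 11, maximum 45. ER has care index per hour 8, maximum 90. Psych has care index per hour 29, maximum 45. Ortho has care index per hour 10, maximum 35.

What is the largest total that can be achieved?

3820

Order the wards by care index per hour: Psych 29 > Neuro 15 > Surgery 11 > Ortho 10 > Cardio 9 > ER 8 > Onc 4 > ICU 2.
Psych: +45 to 45 (cap) → 245 left.
Give Neuro 40 to hit its cap of 40 → 205 left.
Surgery takes 45 to reach its cap of 45 → 160 left.
Give Ortho 35 to hit its cap of 35 → 125 left.
Cardio: +70 to 70 (cap) → 55 left.
ER has room for 90 but only 55 remain, so it gets 55.
Total = 9×70 + 15×40 + 11×45 + 8×55 + 29×45 + 10×35 = 3820.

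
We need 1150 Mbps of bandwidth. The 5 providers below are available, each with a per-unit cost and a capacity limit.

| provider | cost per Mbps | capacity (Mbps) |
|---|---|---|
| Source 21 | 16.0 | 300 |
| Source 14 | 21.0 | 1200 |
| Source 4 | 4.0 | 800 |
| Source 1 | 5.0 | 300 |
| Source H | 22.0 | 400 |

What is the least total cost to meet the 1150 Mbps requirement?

Cheapest first:
Source 4 at 4.0: take all 800 Mbps — 350 still needed.
Take 300 from Source 1 at 5.0 — need 50 more.
Take 50 from Source 21 at 16.0 to finish.
Source 14, Source H: unused.
Cost = 800×4.0 + 300×5.0 + 50×16.0 = 5500.

5500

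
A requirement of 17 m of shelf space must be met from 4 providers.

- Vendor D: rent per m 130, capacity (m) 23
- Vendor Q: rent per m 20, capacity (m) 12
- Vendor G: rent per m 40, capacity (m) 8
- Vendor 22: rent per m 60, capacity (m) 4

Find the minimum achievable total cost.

440

Cheapest first:
Vendor Q at 20: take all 12 m ; 5 still needed.
Vendor G (40): take the remaining 5 ; done.
Vendor 22, Vendor D: unused.
Cost = 12×20 + 5×40 = 440.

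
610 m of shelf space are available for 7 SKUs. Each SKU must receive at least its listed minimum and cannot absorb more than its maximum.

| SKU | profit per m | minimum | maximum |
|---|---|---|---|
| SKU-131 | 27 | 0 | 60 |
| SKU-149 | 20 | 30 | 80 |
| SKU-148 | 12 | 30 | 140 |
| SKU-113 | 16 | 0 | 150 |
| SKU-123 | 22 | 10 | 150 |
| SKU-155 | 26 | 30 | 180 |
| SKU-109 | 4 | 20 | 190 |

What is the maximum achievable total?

13080

Meeting every minimum uses 0+30+30+0+10+30+20 = 120 m, leaving 490.
Highest profit per m first: SKU-131 27 > SKU-155 26 > SKU-123 22 > SKU-149 20 > SKU-113 16 > SKU-148 12 > SKU-109 4.
SKU-131: +60 to 60 (cap) → 430 left.
SKU-155: +150 to 180 (cap) → 280 left.
Give SKU-123 140 more to hit its cap of 150 → 140 left.
SKU-149: +50 to 80 (cap) → 90 left.
SKU-113: +90 (room for 150) → 90. Pool exhausted.
Total = 27×60 + 20×80 + 12×30 + 16×90 + 22×150 + 26×180 + 4×20 = 13080.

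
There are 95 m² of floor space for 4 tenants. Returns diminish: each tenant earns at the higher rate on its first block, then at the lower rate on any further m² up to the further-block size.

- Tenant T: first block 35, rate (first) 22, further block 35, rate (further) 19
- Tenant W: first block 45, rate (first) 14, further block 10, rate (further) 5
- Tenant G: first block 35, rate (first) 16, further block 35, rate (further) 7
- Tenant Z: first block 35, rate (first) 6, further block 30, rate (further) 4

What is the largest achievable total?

1835

Treat each block as its own option and order by rate: Tenant T/first 22 > Tenant T/second 19 > Tenant G/first 16 > Tenant W/first 14 > Tenant G/second 7 > Tenant Z/first 6 > Tenant W/second 5 > Tenant Z/second 4.
Tenant T/first (22): +35 ; 60 left.
Tenant T second at 19: fill all 35 ; 25 left.
25 remain; put them into Tenant G first at 16.
Total = 22×35 + 19×35 + 16×25 = 1835.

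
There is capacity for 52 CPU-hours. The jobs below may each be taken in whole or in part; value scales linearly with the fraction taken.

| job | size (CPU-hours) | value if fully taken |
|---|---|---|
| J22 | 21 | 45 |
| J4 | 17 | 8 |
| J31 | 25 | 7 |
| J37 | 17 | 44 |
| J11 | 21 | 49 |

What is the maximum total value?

123

Best value per unit of size first: J37 44/17≈2.59, J11 49/21≈2.33, J22 45/21≈2.14, J4 8/17≈0.471, J31 7/25≈0.28.
J37: take in full, 17 CPU-hours for value 44 ; 35 left.
All 21 CPU-hours of J11 fit (value 49) ; 14 remain.
14 CPU-hours left: a 14/21 share of J22 gives 45×14/21 = 30.
Total value = 123.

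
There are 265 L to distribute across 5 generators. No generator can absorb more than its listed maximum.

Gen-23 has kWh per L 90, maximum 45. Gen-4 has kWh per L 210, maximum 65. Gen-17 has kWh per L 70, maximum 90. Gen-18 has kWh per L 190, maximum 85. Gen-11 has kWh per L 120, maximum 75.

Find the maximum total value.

Rank by kWh per L: Gen-4 210 > Gen-18 190 > Gen-11 120 > Gen-23 90 > Gen-17 70.
Gen-4 takes 65 to reach its cap of 65 ; 200 left.
Give Gen-18 85 to hit its cap of 85 ; 115 left.
Gen-11 takes 75 to reach its cap of 75 ; 40 left.
Gen-23 has room for 45 but only 40 remain, so it gets 40.
Total = 90×40 + 210×65 + 190×85 + 120×75 = 42400.

42400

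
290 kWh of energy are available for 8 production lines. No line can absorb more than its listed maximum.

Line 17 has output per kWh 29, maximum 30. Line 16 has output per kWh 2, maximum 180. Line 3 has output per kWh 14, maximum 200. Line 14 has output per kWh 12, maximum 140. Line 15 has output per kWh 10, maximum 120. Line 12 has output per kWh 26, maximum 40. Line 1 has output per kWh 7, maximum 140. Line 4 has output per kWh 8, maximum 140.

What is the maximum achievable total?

Highest output per kWh first: Line 17 29 > Line 12 26 > Line 3 14 > Line 14 12 > Line 15 10 > Line 4 8 > Line 1 7 > Line 16 2.
Give Line 17 30 to hit its cap of 30 ; 260 left.
Give Line 12 40 to hit its cap of 40 ; 220 left.
Line 3 takes 200 to reach its cap of 200 ; 20 left.
Line 14: +20 (room for 140) → 20. Pool exhausted.
Total = 29×30 + 14×200 + 12×20 + 26×40 = 4950.

4950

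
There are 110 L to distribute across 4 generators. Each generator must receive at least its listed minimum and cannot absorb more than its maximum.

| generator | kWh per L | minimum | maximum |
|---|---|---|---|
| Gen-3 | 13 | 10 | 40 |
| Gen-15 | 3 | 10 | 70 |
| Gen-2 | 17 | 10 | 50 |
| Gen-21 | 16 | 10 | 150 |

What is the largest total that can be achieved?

1650

Meeting every minimum uses 10+10+10+10 = 40 L, leaving 70.
Highest kWh per L first: Gen-2 17 > Gen-21 16 > Gen-3 13 > Gen-15 3.
Give Gen-2 40 more to hit its cap of 50 → 30 left.
Gen-21: +30 (room for 140) → 40. Pool exhausted.
Total = 13×10 + 3×10 + 17×50 + 16×40 = 1650.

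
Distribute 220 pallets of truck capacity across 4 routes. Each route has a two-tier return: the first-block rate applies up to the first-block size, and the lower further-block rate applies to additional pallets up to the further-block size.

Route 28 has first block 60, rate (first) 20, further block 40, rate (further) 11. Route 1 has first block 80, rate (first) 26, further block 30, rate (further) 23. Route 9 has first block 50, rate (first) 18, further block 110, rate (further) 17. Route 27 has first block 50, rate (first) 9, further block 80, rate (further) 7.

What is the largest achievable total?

Treat each block as its own option and order by rate: Route 1/tier1 26 > Route 1/tier2 23 > Route 28/tier1 20 > Route 9/tier1 18 > Route 9/tier2 17 > Route 28/tier2 11 > Route 27/tier1 9 > Route 27/tier2 7.
Route 1 tier1 at 26: fill all 80 — 140 left.
Route 1/tier2 (23): +30 — 110 left.
Fill Route 28 tier1 block (60 at 20) — 50 left.
Route 9 tier1 at 18: fill all 50 — 0 left.
Total = 26×80 + 23×30 + 20×60 + 18×50 = 4870.

4870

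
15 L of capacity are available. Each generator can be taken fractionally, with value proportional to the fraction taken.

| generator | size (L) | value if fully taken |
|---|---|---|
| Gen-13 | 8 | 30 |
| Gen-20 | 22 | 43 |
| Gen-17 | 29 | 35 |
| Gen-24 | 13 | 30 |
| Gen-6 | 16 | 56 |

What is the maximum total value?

54.5

Best value per unit of size first: Gen-13 30/8≈3.75, Gen-6 56/16≈3.5, Gen-24 30/13≈2.31, Gen-20 43/22≈1.95, Gen-17 35/29≈1.21.
Take all of Gen-13 (8 L, value 30) → 7 L left.
7 L left: a 7/16 share of Gen-6 gives 56×7/16 = 24.5.
Total value = 54.5.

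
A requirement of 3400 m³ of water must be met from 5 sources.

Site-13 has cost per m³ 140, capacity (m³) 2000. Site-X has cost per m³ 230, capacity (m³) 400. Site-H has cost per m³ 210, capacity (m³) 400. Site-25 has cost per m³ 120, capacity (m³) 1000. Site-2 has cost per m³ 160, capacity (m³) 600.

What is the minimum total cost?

464000

Fill from the cheapest source first.
Site-25 at 120: take all 1000 m³ ; 2400 still needed.
Site-13 (140): use full 2000 ; 400 m³ to go.
Take 400 from Site-2 at 160 to finish.
Site-H, Site-X: unused.
Cost = 1000×120 + 2000×140 + 400×160 = 464000.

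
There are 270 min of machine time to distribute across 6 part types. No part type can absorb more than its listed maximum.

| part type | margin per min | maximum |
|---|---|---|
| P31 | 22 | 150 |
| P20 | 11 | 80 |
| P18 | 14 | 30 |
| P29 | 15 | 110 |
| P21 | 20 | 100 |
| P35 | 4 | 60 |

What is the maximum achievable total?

Order the part types by margin per min: P31 22 > P21 20 > P29 15 > P18 14 > P20 11 > P35 4.
P31: +150 to 150 (cap) ; 120 left.
Give P21 100 to hit its cap of 100 ; 20 left.
P29 has room for 110 but only 20 remain, so it gets 20.
Total = 22×150 + 15×20 + 20×100 = 5600.

5600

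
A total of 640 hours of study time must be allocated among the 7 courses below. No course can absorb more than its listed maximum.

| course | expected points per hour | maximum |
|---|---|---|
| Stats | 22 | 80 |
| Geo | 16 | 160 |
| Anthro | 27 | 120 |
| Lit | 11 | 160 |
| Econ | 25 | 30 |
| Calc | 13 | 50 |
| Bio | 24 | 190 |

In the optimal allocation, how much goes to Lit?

Order the courses by expected points per hour: Anthro 27 > Econ 25 > Bio 24 > Stats 22 > Geo 16 > Calc 13 > Lit 11.
Anthro: +120 to 120 (cap) → 520 left.
Econ: +30 to 30 (cap) → 490 left.
Bio: +190 to 190 (cap) → 300 left.
Stats: +80 to 80 (cap) → 220 left.
Give Geo 160 to hit its cap of 160 → 60 left.
Calc: +50 to 50 (cap) → 10 left.
Only 10 left; Lit takes them to reach 10.

10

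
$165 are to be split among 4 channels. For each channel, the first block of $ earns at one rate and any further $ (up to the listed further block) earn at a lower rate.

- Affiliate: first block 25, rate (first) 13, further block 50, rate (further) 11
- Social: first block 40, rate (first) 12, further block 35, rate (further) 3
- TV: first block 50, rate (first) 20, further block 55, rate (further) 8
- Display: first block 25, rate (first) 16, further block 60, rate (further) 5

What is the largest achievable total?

Treat each block as its own option and order by rate: TV/T1 20 > Display/T1 16 > Affiliate/T1 13 > Social/T1 12 > Affiliate/T2 11 > TV/T2 8 > Display/T2 5 > Social/T2 3.
TV/T1 (20): +50 — 115 left.
Fill Display T1 block (25 at 16) — 90 left.
Fill Affiliate T1 block (25 at 13) — 65 left.
Social T1 at 12: fill all 40 — 25 left.
Affiliate T2 at 11: only 25 left, fill 25.
Total = 20×50 + 16×25 + 13×25 + 12×40 + 11×25 = 2480.

2480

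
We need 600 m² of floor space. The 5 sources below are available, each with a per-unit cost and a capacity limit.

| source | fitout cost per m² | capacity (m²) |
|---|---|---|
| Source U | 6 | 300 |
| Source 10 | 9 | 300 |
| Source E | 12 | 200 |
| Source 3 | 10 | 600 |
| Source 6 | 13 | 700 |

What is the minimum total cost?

4500

Cheapest first:
Source U (6): use full 300 → 300 m² to go.
Source 10 (9): use full 300 → 0 m² to go.
Source 3, Source E, Source 6: unused.
Cost = 300×6 + 300×9 = 4500.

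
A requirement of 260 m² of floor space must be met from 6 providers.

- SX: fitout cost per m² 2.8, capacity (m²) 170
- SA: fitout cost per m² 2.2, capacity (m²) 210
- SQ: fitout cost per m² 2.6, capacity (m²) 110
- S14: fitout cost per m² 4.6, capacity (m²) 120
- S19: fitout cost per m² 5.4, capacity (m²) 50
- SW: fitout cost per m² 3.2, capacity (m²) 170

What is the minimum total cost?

Use providers in increasing cost order.
SA (2.2): use full 210 → 50 m² to go.
Take 50 from SQ at 2.6 to finish.
SX, SW, S14, S19: unused.
Cost = 210×2.2 + 50×2.6 = 592.

592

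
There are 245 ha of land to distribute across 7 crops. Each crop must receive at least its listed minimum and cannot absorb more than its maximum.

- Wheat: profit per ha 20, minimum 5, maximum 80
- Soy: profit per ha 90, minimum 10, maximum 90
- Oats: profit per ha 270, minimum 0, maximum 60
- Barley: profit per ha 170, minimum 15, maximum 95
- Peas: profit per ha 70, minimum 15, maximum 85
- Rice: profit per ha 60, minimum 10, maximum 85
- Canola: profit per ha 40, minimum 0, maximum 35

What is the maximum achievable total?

Meeting every minimum uses 5+10+0+15+15+10+0 = 55 ha, leaving 190.
Highest profit per ha first: Oats 270 > Barley 170 > Soy 90 > Peas 70 > Rice 60 > Canola 40 > Wheat 20.
Oats: +60 to 60 (cap) ; 130 left.
Barley: +80 to 95 (cap) ; 50 left.
Soy: +50 (room for 80) → 60. Pool exhausted.
Total = 20×5 + 90×60 + 270×60 + 170×95 + 70×15 + 60×10 = 39500.

39500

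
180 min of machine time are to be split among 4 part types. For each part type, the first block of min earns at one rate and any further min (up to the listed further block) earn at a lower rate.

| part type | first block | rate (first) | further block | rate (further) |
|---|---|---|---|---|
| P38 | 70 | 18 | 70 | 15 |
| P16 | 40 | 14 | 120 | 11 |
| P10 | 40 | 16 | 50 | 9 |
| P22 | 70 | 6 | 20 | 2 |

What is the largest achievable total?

Order all 8 blocks by rate: P38/tier1 18 > P10/tier1 16 > P38/tier2 15 > P16/tier1 14 > P16/tier2 11 > P10/tier2 9 > P22/tier1 6 > P22/tier2 2.
P38 tier1 at 18: fill all 70 ; 110 left.
P10 tier1 at 16: fill all 40 ; 70 left.
P38/tier2 (15): +70 ; 0 left.
Total = 18×70 + 16×40 + 15×70 = 2950.

2950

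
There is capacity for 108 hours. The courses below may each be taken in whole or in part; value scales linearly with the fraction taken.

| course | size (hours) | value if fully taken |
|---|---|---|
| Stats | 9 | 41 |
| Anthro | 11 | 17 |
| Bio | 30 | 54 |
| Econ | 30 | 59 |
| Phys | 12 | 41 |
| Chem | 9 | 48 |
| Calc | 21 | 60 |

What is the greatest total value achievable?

Sort by value density: Chem 48/9≈5.33, Stats 41/9≈4.56, Phys 41/12≈3.42, Calc 60/21≈2.86, Econ 59/30≈1.97, Bio 54/30≈1.8, Anthro 17/11≈1.55.
Take all of Chem (9 hours, value 48) — 99 hours left.
Take all of Stats (9 hours, value 41) — 90 hours left.
Take all of Phys (12 hours, value 41) — 78 hours left.
Calc: take in full, 21 hours for value 60 — 57 left.
Take all of Econ (30 hours, value 59) — 27 hours left.
27 hours left: a 27/30 share of Bio gives 54×27/30 = 48.6.
Total value = 297.6.

297.6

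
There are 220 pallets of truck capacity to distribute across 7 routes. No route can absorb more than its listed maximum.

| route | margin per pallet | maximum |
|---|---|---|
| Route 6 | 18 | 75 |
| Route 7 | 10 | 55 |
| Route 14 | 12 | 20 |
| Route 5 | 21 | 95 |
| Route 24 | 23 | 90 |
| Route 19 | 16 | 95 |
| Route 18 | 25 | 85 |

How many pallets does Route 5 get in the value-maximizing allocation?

45

Highest margin per pallet first: Route 18 25 > Route 24 23 > Route 5 21 > Route 6 18 > Route 19 16 > Route 14 12 > Route 7 10.
Give Route 18 85 to hit its cap of 85 ; 135 left.
Route 24: +90 to 90 (cap) ; 45 left.
Route 5 has room for 95 but only 45 remain, so it gets 45.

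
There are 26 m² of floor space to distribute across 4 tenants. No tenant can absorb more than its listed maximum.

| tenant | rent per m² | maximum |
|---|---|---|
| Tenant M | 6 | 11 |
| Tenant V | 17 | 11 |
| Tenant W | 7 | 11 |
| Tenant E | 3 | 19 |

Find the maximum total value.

Order the tenants by rent per m²: Tenant V 17 > Tenant W 7 > Tenant M 6 > Tenant E 3.
Tenant V: +11 to 11 (cap) → 15 left.
Tenant W takes 11 to reach its cap of 11 → 4 left.
Only 4 left; Tenant M takes them to reach 4.
Total = 6×4 + 17×11 + 7×11 = 288.

288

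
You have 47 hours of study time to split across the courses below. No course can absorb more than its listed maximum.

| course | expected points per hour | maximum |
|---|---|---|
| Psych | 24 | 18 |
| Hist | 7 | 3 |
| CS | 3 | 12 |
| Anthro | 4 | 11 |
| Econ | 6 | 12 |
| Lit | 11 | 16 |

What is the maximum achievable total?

Rank by expected points per hour: Psych 24 > Lit 11 > Hist 7 > Econ 6 > Anthro 4 > CS 3.
Psych takes 18 to reach its cap of 18 — 29 left.
Give Lit 16 to hit its cap of 16 — 13 left.
Hist takes 3 to reach its cap of 3 — 10 left.
Only 10 left; Econ takes them to reach 10.
Total = 24×18 + 7×3 + 6×10 + 11×16 = 689.

689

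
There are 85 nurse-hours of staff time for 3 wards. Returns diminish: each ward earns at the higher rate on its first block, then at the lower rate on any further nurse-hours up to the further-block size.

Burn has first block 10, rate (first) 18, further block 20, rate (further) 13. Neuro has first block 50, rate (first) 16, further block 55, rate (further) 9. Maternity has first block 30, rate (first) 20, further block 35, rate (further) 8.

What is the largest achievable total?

1500

Order all 6 blocks by rate: Maternity/first 20 > Burn/first 18 > Neuro/first 16 > Burn/second 13 > Neuro/second 9 > Maternity/second 8.
Maternity/first (20): +30 → 55 left.
Burn first at 18: fill all 10 → 45 left.
Neuro/first: +45 of 50 at 16; pool empty.
Total = 20×30 + 18×10 + 16×45 = 1500.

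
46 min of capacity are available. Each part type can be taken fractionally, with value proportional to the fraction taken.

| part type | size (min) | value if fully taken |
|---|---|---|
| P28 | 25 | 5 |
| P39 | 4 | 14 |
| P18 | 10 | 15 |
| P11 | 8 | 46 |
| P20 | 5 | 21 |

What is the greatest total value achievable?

Rank by value-to-size ratio: P11 46/8≈5.75, P20 21/5≈4.2, P39 14/4≈3.5, P18 15/10≈1.5, P28 5/25≈0.2.
Take all of P11 (8 min, value 46) ; 38 min left.
Take all of P20 (5 min, value 21) ; 33 min left.
All 4 min of P39 fit (value 14) ; 29 remain.
Take all of P18 (10 min, value 15) ; 19 min left.
19 min left: a 19/25 share of P28 gives 5×19/25 = 3.8.
Total value = 99.8.

99.8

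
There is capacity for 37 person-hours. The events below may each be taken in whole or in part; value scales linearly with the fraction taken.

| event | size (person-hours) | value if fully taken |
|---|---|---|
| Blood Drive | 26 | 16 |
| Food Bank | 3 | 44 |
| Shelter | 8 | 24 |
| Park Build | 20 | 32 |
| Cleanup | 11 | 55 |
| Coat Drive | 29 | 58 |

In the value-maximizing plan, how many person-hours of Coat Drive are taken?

15

Rank by value-to-size ratio: Food Bank 44/3≈14.7, Cleanup 55/11≈5, Shelter 24/8≈3, Coat Drive 58/29≈2, Park Build 32/20≈1.6, Blood Drive 16/26≈0.615.
Take all of Food Bank (3 person-hours, value 44) → 34 person-hours left.
Take all of Cleanup (11 person-hours, value 55) → 23 person-hours left.
All 8 person-hours of Shelter fit (value 24) → 15 remain.
15 person-hours left: a 15/29 share of Coat Drive gives 58×15/29 = 30.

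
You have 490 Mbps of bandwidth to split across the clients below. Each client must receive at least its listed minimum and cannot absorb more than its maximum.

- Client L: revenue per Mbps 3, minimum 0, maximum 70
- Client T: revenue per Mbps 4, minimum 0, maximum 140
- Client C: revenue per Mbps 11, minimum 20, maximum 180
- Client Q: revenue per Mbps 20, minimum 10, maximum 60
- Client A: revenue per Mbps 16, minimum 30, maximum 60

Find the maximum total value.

Meeting every minimum uses 0+0+20+10+30 = 60 Mbps, leaving 430.
Rank by revenue per Mbps: Client Q 20 > Client A 16 > Client C 11 > Client T 4 > Client L 3.
Client Q takes 50 more to reach its cap of 60 → 380 left.
Give Client A 30 more to hit its cap of 60 → 350 left.
Client C: +160 to 180 (cap) → 190 left.
Client T: +140 to 140 (cap) → 50 left.
Client L: +50 (room for 70) → 50. Pool exhausted.
Total = 3×50 + 4×140 + 11×180 + 20×60 + 16×60 = 4850.

4850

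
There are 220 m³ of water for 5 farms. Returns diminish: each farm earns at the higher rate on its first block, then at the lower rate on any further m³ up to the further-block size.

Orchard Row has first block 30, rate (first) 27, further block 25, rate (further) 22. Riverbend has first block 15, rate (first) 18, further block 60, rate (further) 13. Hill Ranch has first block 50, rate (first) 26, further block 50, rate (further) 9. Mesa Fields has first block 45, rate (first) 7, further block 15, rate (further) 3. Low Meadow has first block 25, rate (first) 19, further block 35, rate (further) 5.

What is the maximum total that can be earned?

Treat each block as its own option and order by rate: Orchard Row/first 27 > Hill Ranch/first 26 > Orchard Row/second 22 > Low Meadow/first 19 > Riverbend/first 18 > Riverbend/second 13 > Hill Ranch/second 9 > Mesa Fields/first 7 > Low Meadow/second 5 > Mesa Fields/second 3.
Orchard Row first at 27: fill all 30 — 190 left.
Hill Ranch/first (26): +50 — 140 left.
Orchard Row second at 22: fill all 25 — 115 left.
Fill Low Meadow first block (25 at 19) — 90 left.
Riverbend first at 18: fill all 15 — 75 left.
Fill Riverbend second block (60 at 13) — 15 left.
15 remain; put them into Hill Ranch second at 9.
Total = 27×30 + 26×50 + 22×25 + 19×25 + 18×15 + 13×60 + 9×15 = 4320.

4320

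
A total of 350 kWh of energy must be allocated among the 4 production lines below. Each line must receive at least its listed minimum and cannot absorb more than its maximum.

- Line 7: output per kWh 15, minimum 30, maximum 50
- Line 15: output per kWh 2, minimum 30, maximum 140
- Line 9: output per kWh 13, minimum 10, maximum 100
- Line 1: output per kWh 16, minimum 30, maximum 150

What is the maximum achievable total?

Meeting every minimum uses 30+30+10+30 = 100 kWh, leaving 250.
Order the production lines by output per kWh: Line 1 16 > Line 7 15 > Line 9 13 > Line 15 2.
Give Line 1 120 more to hit its cap of 150 — 130 left.
Give Line 7 20 more to hit its cap of 50 — 110 left.
Give Line 9 90 more to hit its cap of 100 — 20 left.
Line 15: +20 (room for 110) → 50. Pool exhausted.
Total = 15×50 + 2×50 + 13×100 + 16×150 = 4550.

4550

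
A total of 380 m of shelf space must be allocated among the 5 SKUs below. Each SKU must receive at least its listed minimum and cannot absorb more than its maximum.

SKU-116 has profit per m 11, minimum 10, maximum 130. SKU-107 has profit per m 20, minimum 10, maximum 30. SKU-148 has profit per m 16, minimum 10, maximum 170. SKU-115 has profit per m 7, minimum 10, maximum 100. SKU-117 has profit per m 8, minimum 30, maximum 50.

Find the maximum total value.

5140

Meeting every minimum uses 10+10+10+10+30 = 70 m, leaving 310.
Highest profit per m first: SKU-107 20 > SKU-148 16 > SKU-116 11 > SKU-117 8 > SKU-115 7.
SKU-107: +20 to 30 (cap) — 290 left.
Give SKU-148 160 more to hit its cap of 170 — 130 left.
SKU-116: +120 to 130 (cap) — 10 left.
SKU-117 has room for 20 more but only 10 remain, so it gets 40.
Total = 11×130 + 20×30 + 16×170 + 7×10 + 8×40 = 5140.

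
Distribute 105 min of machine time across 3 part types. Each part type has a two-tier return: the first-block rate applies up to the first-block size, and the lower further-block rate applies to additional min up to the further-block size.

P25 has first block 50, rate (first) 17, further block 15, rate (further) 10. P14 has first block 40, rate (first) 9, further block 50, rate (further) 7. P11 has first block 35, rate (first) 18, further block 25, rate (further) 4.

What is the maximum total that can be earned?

Rank every tier by rate: P11/tier1 18 > P25/tier1 17 > P25/tier2 10 > P14/tier1 9 > P14/tier2 7 > P11/tier2 4.
Fill P11 tier1 block (35 at 18) — 70 left.
P25/tier1 (17): +50 — 20 left.
P25/tier2 (10): +15 — 5 left.
P14 tier1 at 9: only 5 left, fill 5.
Total = 18×35 + 17×50 + 10×15 + 9×5 = 1675.

1675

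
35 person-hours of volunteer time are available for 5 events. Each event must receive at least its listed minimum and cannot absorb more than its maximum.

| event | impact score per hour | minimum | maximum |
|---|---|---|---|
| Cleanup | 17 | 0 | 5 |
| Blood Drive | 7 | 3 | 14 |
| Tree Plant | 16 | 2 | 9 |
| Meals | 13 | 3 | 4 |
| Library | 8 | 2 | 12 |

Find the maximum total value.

Meeting every minimum uses 0+3+2+3+2 = 10 person-hours, leaving 25.
Rank by impact score per hour: Cleanup 17 > Tree Plant 16 > Meals 13 > Library 8 > Blood Drive 7.
Give Cleanup 5 more to hit its cap of 5 ; 20 left.
Tree Plant takes 7 more to reach its cap of 9 ; 13 left.
Meals: +1 to 4 (cap) ; 12 left.
Library takes 10 more to reach its cap of 12 ; 2 left.
Only 2 left; Blood Drive takes them to reach 5.
Total = 17×5 + 7×5 + 16×9 + 13×4 + 8×12 = 412.

412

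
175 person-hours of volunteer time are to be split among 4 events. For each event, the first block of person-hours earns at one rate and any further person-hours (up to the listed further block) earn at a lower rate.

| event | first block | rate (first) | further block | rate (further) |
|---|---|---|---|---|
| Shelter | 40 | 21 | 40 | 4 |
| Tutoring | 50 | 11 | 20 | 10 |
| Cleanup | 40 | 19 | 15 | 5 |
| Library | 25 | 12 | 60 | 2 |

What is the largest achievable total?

Order all 8 blocks by rate: Shelter/tier1 21 > Cleanup/tier1 19 > Library/tier1 12 > Tutoring/tier1 11 > Tutoring/tier2 10 > Cleanup/tier2 5 > Shelter/tier2 4 > Library/tier2 2.
Fill Shelter tier1 block (40 at 21) ; 135 left.
Cleanup tier1 at 19: fill all 40 ; 95 left.
Fill Library tier1 block (25 at 12) ; 70 left.
Tutoring tier1 at 11: fill all 50 ; 20 left.
Tutoring/tier2 (10): +20 ; 0 left.
Total = 21×40 + 19×40 + 12×25 + 11×50 + 10×20 = 2650.

2650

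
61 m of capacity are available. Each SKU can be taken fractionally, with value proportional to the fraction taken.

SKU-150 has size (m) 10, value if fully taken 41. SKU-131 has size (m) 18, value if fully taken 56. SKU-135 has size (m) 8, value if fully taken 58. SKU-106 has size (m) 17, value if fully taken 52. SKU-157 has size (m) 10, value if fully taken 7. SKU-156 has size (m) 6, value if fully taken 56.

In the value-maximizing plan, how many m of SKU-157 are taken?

2

Sort by value density: SKU-156 56/6≈9.33, SKU-135 58/8≈7.25, SKU-150 41/10≈4.1, SKU-131 56/18≈3.11, SKU-106 52/17≈3.06, SKU-157 7/10≈0.7.
SKU-156: take in full, 6 m for value 56 ; 55 left.
All 8 m of SKU-135 fit (value 58) ; 47 remain.
All 10 m of SKU-150 fit (value 41) ; 37 remain.
All 18 m of SKU-131 fit (value 56) ; 19 remain.
All 17 m of SKU-106 fit (value 52) ; 2 remain.
Only 2 m remain; take 2/10 of SKU-157 for value 7×2/10 = 1.4.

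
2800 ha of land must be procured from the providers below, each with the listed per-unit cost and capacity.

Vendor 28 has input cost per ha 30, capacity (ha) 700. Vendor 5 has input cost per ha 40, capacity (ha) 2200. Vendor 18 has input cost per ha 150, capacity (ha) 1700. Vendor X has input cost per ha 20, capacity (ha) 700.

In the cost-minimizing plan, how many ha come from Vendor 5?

1400

Fill from the cheapest provider first.
Vendor X (20): use full 700 ; 2100 ha to go.
Take 700 from Vendor 28 at 30 ; need 1400 more.
Take 1400 from Vendor 5 at 40 to finish.
Vendor 18: unused.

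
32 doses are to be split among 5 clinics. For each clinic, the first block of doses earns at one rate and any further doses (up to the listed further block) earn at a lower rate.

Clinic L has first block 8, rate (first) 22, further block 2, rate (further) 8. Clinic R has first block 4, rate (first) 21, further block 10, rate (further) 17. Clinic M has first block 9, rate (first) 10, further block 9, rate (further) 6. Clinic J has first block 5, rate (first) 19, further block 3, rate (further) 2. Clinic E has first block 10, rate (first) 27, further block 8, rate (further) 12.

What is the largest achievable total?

710

Treat each block as its own option and order by rate: Clinic E/tier1 27 > Clinic L/tier1 22 > Clinic R/tier1 21 > Clinic J/tier1 19 > Clinic R/tier2 17 > Clinic E/tier2 12 > Clinic M/tier1 10 > Clinic L/tier2 8 > Clinic M/tier2 6 > Clinic J/tier2 2.
Clinic E tier1 at 27: fill all 10 ; 22 left.
Clinic L/tier1 (22): +8 ; 14 left.
Fill Clinic R tier1 block (4 at 21) ; 10 left.
Clinic J tier1 at 19: fill all 5 ; 5 left.
Clinic R tier2 at 17: only 5 left, fill 5.
Total = 27×10 + 22×8 + 21×4 + 19×5 + 17×5 = 710.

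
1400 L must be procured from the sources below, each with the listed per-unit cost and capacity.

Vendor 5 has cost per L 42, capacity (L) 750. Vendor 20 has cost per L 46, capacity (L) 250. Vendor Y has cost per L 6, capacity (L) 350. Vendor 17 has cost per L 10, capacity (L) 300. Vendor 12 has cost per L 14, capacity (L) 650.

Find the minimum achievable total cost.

18400

Cheapest first:
Take 350 from Vendor Y at 6 → need 1050 more.
Vendor 17 (10): use full 300 → 750 L to go.
Vendor 12 (14): use full 650 → 100 L to go.
Vendor 5 at 42: take 100 of its 750 → requirement met.
Vendor 20: unused.
Cost = 350×6 + 300×10 + 650×14 + 100×42 = 18400.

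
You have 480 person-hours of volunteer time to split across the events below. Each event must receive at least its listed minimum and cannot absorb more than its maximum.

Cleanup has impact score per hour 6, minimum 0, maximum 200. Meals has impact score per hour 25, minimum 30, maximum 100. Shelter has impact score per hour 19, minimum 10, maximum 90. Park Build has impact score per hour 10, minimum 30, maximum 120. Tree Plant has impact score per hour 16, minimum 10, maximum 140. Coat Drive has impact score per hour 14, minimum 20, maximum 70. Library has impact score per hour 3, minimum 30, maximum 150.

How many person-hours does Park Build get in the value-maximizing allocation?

Meeting every minimum uses 0+30+10+30+10+20+30 = 130 person-hours, leaving 350.
Highest impact score per hour first: Meals 25 > Shelter 19 > Tree Plant 16 > Coat Drive 14 > Park Build 10 > Cleanup 6 > Library 3.
Give Meals 70 more to hit its cap of 100 → 280 left.
Give Shelter 80 more to hit its cap of 90 → 200 left.
Tree Plant takes 130 more to reach its cap of 140 → 70 left.
Give Coat Drive 50 more to hit its cap of 70 → 20 left.
Park Build: +20 (room for 90) → 50. Pool exhausted.

50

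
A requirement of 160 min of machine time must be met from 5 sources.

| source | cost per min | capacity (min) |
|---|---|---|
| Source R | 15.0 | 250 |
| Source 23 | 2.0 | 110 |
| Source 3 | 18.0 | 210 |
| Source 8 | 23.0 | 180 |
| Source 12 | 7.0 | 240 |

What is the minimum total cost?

Cheapest first:
Source 23 at 2.0: take all 110 min — 50 still needed.
Source 12 (7.0): take the remaining 50 — done.
Source R, Source 3, Source 8: unused.
Cost = 110×2.0 + 50×7.0 = 570.

570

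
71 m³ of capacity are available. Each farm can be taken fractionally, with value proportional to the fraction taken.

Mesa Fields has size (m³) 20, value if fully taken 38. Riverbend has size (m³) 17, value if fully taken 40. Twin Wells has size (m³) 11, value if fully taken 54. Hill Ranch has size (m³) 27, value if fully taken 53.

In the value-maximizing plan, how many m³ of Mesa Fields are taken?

16

Rank by value-to-size ratio: Twin Wells 54/11≈4.91, Riverbend 40/17≈2.35, Hill Ranch 53/27≈1.96, Mesa Fields 38/20≈1.9.
Twin Wells: take in full, 11 m³ for value 54 → 60 left.
All 17 m³ of Riverbend fit (value 40) → 43 remain.
All 27 m³ of Hill Ranch fit (value 53) → 16 remain.
16 m³ left: a 16/20 share of Mesa Fields gives 38×16/20 = 30.4.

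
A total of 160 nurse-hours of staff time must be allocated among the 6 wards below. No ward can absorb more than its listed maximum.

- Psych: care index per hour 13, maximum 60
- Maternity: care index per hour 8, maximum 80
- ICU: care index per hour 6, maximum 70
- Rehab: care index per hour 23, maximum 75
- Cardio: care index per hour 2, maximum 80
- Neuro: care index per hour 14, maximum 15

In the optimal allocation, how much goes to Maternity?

10

Order the wards by care index per hour: Rehab 23 > Neuro 14 > Psych 13 > Maternity 8 > ICU 6 > Cardio 2.
Give Rehab 75 to hit its cap of 75 ; 85 left.
Neuro: +15 to 15 (cap) ; 70 left.
Give Psych 60 to hit its cap of 60 ; 10 left.
Maternity has room for 80 but only 10 remain, so it gets 10.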